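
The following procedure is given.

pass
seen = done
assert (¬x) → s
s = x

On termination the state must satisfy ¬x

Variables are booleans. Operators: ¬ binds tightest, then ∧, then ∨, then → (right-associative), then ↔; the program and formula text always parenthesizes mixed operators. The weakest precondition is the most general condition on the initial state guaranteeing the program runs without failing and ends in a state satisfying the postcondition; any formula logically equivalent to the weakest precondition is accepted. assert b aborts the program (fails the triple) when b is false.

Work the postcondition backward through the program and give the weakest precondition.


Working backward. After the program, ¬x must hold.
Before s := x: ¬x
Before assert (¬x) → s: ((¬x) → s) ∧ (¬x)
Before seen := done: ((¬x) → s) ∧ (¬x)
Before skip: ((¬x) → s) ∧ (¬x)
Answer: WP = ((¬x) → s) ∧ (¬x)


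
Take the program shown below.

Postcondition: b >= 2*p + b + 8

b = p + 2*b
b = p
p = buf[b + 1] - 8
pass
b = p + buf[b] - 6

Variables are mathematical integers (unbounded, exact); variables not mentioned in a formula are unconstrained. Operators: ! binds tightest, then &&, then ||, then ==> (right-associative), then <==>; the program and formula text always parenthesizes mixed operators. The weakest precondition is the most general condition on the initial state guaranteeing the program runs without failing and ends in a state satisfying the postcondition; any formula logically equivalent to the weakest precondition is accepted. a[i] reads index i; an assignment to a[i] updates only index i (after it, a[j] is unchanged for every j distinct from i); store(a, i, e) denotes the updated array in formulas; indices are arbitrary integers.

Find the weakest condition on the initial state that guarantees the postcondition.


Working backward. After the program, the postcondition b >= 2*p + b + 8 must hold; in canonical form it is 2*p <= -8.
Before b := p + buf[b] - 6: 2*p <= -8
Before skip: 2*p <= -8
Before p := buf[b + 1] - 8: 2*buf[b + 1] <= 8
Before b := p: 2*buf[p + 1] <= 8
Before b := p + 2*b: 2*buf[p + 1] <= 8
Answer: WP = 2*buf[p + 1] <= 8


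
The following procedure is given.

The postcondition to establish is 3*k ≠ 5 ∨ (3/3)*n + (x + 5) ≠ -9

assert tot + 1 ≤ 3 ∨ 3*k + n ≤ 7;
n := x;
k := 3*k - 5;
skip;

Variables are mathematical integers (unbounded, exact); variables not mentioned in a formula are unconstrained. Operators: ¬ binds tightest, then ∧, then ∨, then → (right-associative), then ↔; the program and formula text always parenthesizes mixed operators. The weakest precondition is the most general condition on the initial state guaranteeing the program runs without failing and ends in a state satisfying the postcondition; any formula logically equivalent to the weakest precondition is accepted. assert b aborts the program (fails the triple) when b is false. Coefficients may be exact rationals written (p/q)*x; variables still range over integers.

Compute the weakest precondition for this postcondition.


Working backward. After the program, the postcondition 3*k ≠ 5 ∨ (3/3)*n + (x + 5) ≠ -9 must hold; in canonical form it is 3*k ≠ 5 ∨ n + x ≠ -14.
Before skip: 3*k ≠ 5 ∨ n + x ≠ -14
Before k := 3*k - 5: 9*k ≠ 20 ∨ n + x ≠ -14
Before n := x: 9*k ≠ 20 ∨ 2*x ≠ -14
Before assert tot + 1 ≤ 3 ∨ 3*k + n ≤ 7: (tot ≤ 2 ∨ 3*k + n ≤ 7) ∧ (9*k ≠ 20 ∨ 2*x ≠ -14)
Answer: WP = (tot ≤ 2 ∨ 3*k + n ≤ 7) ∧ (9*k ≠ 20 ∨ 2*x ≠ -14)


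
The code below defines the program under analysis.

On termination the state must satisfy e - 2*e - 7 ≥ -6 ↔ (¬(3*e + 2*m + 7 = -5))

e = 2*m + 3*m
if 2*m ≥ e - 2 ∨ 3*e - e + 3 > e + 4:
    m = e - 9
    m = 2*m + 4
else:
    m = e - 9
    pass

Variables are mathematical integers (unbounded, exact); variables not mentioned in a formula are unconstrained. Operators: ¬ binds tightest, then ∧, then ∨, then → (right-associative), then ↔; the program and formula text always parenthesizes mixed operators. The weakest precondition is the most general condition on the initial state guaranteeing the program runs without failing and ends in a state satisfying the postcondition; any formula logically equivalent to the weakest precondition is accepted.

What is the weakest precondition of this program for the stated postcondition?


Working backward. After the program, the postcondition e - 2*e - 7 ≥ -6 ↔ (¬(3*e + 2*m + 7 = -5)) must hold; in canonical form it is e ≤ -1 ↔ (¬(3*e + 2*m = -12)).
Then branch requires e ≤ -1 ↔ (¬(7*e = 16)); else branch requires e ≤ -1 ↔ (¬(5*e = 6)).
Before the if: ((2*m ≥ e - 2 ∨ e > 1) → (e ≤ -1 ↔ (¬(7*e = 16)))) ∧ ((¬(2*m ≥ e - 2 ∨ e > 1)) → (e ≤ -1 ↔ (¬(5*e = 6))))
Before e := 2*m + 3*m: ((3*m ≤ 2 ∨ 5*m > 1) → (5*m ≤ -1 ↔ (¬(35*m = 16)))) ∧ ((¬(3*m ≤ 2 ∨ 5*m > 1)) → (5*m ≤ -1 ↔ (¬(25*m = 6))))
Answer: WP = ((3*m ≤ 2 ∨ 5*m > 1) → (5*m ≤ -1 ↔ (¬(35*m = 16)))) ∧ ((¬(3*m ≤ 2 ∨ 5*m > 1)) → (5*m ≤ -1 ↔ (¬(25*m = 6))))


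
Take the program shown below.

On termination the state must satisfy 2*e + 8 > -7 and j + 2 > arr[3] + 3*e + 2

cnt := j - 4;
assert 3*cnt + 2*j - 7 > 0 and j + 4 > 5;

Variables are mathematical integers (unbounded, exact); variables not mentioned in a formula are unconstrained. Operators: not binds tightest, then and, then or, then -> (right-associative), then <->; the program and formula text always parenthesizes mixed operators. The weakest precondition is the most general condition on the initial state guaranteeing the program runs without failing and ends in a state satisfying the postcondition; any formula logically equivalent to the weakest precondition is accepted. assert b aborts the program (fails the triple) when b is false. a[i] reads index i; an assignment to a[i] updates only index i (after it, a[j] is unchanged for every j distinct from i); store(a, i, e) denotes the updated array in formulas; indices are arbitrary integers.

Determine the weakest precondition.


Working backward. After the program, the postcondition 2*e + 8 > -7 and j + 2 > arr[3] + 3*e + 2 must hold; in canonical form it is 2*e > -15 and j > arr[3] + 3*e.
Before assert 3*cnt + 2*j - 7 > 0 and j + 4 > 5: 3*cnt + 2*j > 7 and j > 1 and 2*e > -15 and j > arr[3] + 3*e
Before cnt := j - 4: 5*j > 19 and j > 1 and 2*e > -15 and j > arr[3] + 3*e
Answer: WP = 5*j > 19 and j > 1 and 2*e > -15 and j > arr[3] + 3*e


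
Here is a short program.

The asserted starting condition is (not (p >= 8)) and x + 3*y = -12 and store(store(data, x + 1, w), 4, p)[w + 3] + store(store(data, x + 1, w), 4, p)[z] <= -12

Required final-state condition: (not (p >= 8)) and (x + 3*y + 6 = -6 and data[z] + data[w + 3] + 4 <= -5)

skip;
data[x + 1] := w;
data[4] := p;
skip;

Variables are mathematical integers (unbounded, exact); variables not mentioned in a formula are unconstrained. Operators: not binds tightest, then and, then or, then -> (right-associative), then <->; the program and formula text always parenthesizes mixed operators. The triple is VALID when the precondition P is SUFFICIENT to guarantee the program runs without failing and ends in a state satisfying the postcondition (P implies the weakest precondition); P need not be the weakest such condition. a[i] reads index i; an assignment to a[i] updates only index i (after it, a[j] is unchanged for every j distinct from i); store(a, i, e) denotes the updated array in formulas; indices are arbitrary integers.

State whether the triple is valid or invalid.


Working backward. After the program, the postcondition (not (p >= 8)) and (x + 3*y + 6 = -6 and data[z] + data[w + 3] + 4 <= -5) must hold; in canonical form it is (not (p >= 8)) and x + 3*y = -12 and data[w + 3] + data[z] <= -9.
Before skip: (not (p >= 8)) and x + 3*y = -12 and data[w + 3] + data[z] <= -9
Before data[4] := p: (not (p >= 8)) and x + 3*y = -12 and store(data, 4, p)[w + 3] + store(data, 4, p)[z] <= -9
Before data[x + 1] := w: (not (p >= 8)) and x + 3*y = -12 and store(store(data, x + 1, w), 4, p)[w + 3] + store(store(data, x + 1, w), 4, p)[z] <= -9
Before skip: (not (p >= 8)) and x + 3*y = -12 and store(store(data, x + 1, w), 4, p)[w + 3] + store(store(data, x + 1, w), 4, p)[z] <= -9
The weakest precondition is (not (p >= 8)) and x + 3*y = -12 and store(store(data, x + 1, w), 4, p)[w + 3] + store(store(data, x + 1, w), 4, p)[z] <= -9.
Check whether (not (p >= 8)) and x + 3*y = -12 and store(store(data, x + 1, w), 4, p)[w + 3] + store(store(data, x + 1, w), 4, p)[z] <= -12 implies it.
Every state satisfying the precondition satisfies the weakest precondition: the implication holds.
Answer: valid


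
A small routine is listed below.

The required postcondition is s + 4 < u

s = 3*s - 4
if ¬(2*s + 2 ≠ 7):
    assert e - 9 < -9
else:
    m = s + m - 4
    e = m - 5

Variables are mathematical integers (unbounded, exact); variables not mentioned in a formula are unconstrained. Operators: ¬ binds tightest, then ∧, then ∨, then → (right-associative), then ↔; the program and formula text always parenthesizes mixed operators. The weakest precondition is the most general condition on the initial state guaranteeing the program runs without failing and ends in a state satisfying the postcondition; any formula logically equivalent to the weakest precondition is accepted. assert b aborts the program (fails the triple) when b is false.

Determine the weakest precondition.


Working backward. After the program, the postcondition s + 4 < u must hold; in canonical form it is s < u - 4.
Then branch requires e < 0 ∧ s < u - 4; else branch requires s < u - 4.
Before the if: ((¬(2*s ≠ 5)) → (e < 0 ∧ s < u - 4)) ∧ (2*s ≠ 5 → s < u - 4)
Before s := 3*s - 4: ((¬(6*s ≠ 13)) → (e < 0 ∧ 3*s < u)) ∧ (6*s ≠ 13 → 3*s < u)
Answer: WP = ((¬(6*s ≠ 13)) → (e < 0 ∧ 3*s < u)) ∧ (6*s ≠ 13 → 3*s < u)


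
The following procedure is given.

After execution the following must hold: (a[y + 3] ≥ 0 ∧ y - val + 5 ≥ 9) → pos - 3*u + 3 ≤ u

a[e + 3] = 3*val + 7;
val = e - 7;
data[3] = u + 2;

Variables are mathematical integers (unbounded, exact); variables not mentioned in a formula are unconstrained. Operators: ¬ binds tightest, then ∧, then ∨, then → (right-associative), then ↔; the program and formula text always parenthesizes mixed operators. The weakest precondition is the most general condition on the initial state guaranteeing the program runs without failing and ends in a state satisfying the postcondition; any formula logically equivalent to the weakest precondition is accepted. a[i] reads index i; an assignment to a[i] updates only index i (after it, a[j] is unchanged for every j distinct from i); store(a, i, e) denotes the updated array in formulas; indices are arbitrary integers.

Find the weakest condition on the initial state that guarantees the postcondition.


Working backward. After the program, the postcondition (a[y + 3] ≥ 0 ∧ y - val + 5 ≥ 9) → pos - 3*u + 3 ≤ u must hold; in canonical form it is (a[y + 3] ≥ 0 ∧ y ≥ val + 4) → pos ≤ 4*u - 3.
Before data[3] := u + 2: (a[y + 3] ≥ 0 ∧ y ≥ val + 4) → pos ≤ 4*u - 3
Before val := e - 7: (a[y + 3] ≥ 0 ∧ y ≥ e - 3) → pos ≤ 4*u - 3
Before a[e + 3] := 3*val + 7: (store(a, e + 3, 3*val + 7)[y + 3] ≥ 0 ∧ y ≥ e - 3) → pos ≤ 4*u - 3
Answer: WP = (store(a, e + 3, 3*val + 7)[y + 3] ≥ 0 ∧ y ≥ e - 3) → pos ≤ 4*u - 3


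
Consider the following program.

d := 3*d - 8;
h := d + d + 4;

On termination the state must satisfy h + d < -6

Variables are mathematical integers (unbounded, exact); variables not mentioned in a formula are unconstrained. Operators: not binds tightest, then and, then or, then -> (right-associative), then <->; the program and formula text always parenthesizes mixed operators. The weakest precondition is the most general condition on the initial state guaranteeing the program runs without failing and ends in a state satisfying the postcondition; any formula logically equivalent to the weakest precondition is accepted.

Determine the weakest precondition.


Working backward. After the program, the postcondition h + d < -6 must hold; in canonical form it is d + h < -6.
Before h := d + d + 4: 3*d < -10
Before d := 3*d - 8: 9*d < 14
Answer: WP = 9*d < 14


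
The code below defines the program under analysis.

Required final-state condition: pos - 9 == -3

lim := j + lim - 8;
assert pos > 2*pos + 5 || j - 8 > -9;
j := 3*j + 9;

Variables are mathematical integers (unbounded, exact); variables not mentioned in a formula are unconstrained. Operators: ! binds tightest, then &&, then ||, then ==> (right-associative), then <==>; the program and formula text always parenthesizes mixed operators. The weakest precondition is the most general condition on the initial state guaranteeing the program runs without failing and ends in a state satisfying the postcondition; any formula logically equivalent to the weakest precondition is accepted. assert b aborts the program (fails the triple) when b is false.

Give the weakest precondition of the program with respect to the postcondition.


Working backward. After the program, the postcondition pos - 9 == -3 must hold; in canonical form it is pos == 6.
Before j := 3*j + 9: pos == 6
Before assert pos > 2*pos + 5 || j - 8 > -9: (pos < -5 || j > -1) && pos == 6
Before lim := j + lim - 8: (pos < -5 || j > -1) && pos == 6
Answer: WP = (pos < -5 || j > -1) && pos == 6


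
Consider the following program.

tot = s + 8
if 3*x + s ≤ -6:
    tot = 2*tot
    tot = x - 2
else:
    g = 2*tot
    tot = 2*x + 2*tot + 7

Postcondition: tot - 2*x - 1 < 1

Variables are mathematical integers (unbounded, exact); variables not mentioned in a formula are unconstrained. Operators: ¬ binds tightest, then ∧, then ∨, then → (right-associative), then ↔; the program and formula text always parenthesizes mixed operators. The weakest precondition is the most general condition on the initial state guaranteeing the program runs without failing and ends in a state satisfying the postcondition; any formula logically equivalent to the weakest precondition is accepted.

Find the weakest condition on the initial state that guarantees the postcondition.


Working backward. After the program, the postcondition tot - 2*x - 1 < 1 must hold; in canonical form it is tot < 2*x + 2.
Then branch requires x > -4; else branch requires 2*tot < -5.
Before the if: (s + 3*x ≤ -6 → x > -4) ∧ ((¬(s + 3*x ≤ -6)) → 2*tot < -5)
Before tot := s + 8: (s + 3*x ≤ -6 → x > -4) ∧ ((¬(s + 3*x ≤ -6)) → 2*s < -21)
Answer: WP = (s + 3*x ≤ -6 → x > -4) ∧ ((¬(s + 3*x ≤ -6)) → 2*s < -21)


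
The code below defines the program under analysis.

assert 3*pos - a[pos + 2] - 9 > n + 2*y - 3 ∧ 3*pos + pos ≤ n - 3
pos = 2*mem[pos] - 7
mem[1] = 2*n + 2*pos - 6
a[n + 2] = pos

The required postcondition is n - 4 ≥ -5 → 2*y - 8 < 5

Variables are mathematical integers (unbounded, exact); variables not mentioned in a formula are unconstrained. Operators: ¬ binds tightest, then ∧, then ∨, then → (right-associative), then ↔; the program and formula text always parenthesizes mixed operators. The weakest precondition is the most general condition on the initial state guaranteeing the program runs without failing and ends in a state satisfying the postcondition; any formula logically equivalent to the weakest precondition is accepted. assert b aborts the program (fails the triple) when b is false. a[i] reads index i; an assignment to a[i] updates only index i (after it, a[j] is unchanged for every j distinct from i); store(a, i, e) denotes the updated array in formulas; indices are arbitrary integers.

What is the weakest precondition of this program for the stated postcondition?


Working backward. After the program, the postcondition n - 4 ≥ -5 → 2*y - 8 < 5 must hold; in canonical form it is n ≥ -1 → 2*y < 13.
Before a[n + 2] := pos: n ≥ -1 → 2*y < 13
Before mem[1] := 2*n + 2*pos - 6: n ≥ -1 → 2*y < 13
Before pos := 2*mem[pos] - 7: n ≥ -1 → 2*y < 13
Before assert 3*pos - a[pos + 2] - 9 > n + 2*y - 3 ∧ 3*pos + pos ≤ n - 3: 3*pos > a[pos + 2] + n + 2*y + 6 ∧ 4*pos ≤ n - 3 ∧ (n ≥ -1 → 2*y < 13)
Answer: WP = 3*pos > a[pos + 2] + n + 2*y + 6 ∧ 4*pos ≤ n - 3 ∧ (n ≥ -1 → 2*y < 13)


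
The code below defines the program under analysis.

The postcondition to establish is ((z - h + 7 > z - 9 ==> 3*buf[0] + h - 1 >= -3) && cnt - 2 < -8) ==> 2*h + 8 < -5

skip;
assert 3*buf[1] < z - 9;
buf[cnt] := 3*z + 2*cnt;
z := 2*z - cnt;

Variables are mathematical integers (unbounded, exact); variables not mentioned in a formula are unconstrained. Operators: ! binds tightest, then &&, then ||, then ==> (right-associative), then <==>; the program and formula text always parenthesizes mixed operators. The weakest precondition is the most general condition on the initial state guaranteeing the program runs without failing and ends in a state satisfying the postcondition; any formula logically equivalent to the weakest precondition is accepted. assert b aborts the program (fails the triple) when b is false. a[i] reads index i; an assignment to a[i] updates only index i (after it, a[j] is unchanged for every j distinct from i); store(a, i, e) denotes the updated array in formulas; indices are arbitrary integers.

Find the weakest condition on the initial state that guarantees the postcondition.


Working backward. After the program, the postcondition ((z - h + 7 > z - 9 ==> 3*buf[0] + h - 1 >= -3) && cnt - 2 < -8) ==> 2*h + 8 < -5 must hold; in canonical form it is ((h < 16 ==> 3*buf[0] + h >= -2) && cnt < -6) ==> 2*h < -13.
Before z := 2*z - cnt: ((h < 16 ==> 3*buf[0] + h >= -2) && cnt < -6) ==> 2*h < -13
Before buf[cnt] := 3*z + 2*cnt: ((h < 16 ==> 3*store(buf, cnt, 2*cnt + 3*z)[0] + h >= -2) && cnt < -6) ==> 2*h < -13
Before assert 3*buf[1] < z - 9: 3*buf[1] < z - 9 && (((h < 16 ==> 3*store(buf, cnt, 2*cnt + 3*z)[0] + h >= -2) && cnt < -6) ==> 2*h < -13)
Before skip: 3*buf[1] < z - 9 && (((h < 16 ==> 3*store(buf, cnt, 2*cnt + 3*z)[0] + h >= -2) && cnt < -6) ==> 2*h < -13)
Answer: WP = 3*buf[1] < z - 9 && (((h < 16 ==> 3*store(buf, cnt, 2*cnt + 3*z)[0] + h >= -2) && cnt < -6) ==> 2*h < -13)


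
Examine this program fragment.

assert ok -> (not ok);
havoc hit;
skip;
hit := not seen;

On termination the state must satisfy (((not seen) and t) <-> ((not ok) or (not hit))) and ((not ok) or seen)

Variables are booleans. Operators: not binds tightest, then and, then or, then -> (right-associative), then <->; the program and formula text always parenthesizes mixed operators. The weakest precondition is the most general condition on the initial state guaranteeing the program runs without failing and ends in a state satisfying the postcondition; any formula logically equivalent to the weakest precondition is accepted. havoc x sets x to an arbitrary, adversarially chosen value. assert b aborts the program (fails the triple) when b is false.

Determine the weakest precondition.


Working backward. After the program, (((not seen) and t) <-> ((not ok) or (not hit))) and ((not ok) or seen) must hold.
Before hit := not seen: (((not seen) and t) <-> ((not ok) or seen)) and ((not ok) or seen)
Before skip: (((not seen) and t) <-> ((not ok) or seen)) and ((not ok) or seen)
Before havoc hit: (((not seen) and t) <-> ((not ok) or seen)) and ((not ok) or seen)
Before assert ok -> (not ok): (ok -> (not ok)) and (((not seen) and t) <-> ((not ok) or seen)) and ((not ok) or seen)
Answer: WP = (ok -> (not ok)) and (((not seen) and t) <-> ((not ok) or seen)) and ((not ok) or seen)


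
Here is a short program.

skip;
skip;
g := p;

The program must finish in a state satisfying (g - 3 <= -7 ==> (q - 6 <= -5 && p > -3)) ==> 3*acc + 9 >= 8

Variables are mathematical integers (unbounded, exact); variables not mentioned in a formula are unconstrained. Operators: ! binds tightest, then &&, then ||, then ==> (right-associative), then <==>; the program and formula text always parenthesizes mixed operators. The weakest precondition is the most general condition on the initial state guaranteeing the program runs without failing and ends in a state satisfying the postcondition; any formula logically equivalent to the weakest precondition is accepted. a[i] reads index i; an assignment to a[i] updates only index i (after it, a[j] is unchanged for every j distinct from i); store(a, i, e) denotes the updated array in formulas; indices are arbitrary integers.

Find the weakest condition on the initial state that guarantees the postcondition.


Working backward. After the program, the postcondition (g - 3 <= -7 ==> (q - 6 <= -5 && p > -3)) ==> 3*acc + 9 >= 8 must hold; in canonical form it is (g <= -4 ==> (q <= 1 && p > -3)) ==> 3*acc >= -1.
Before g := p: (p <= -4 ==> (q <= 1 && p > -3)) ==> 3*acc >= -1
Before skip: (p <= -4 ==> (q <= 1 && p > -3)) ==> 3*acc >= -1
Before skip: (p <= -4 ==> (q <= 1 && p > -3)) ==> 3*acc >= -1
Answer: WP = (p <= -4 ==> (q <= 1 && p > -3)) ==> 3*acc >= -1


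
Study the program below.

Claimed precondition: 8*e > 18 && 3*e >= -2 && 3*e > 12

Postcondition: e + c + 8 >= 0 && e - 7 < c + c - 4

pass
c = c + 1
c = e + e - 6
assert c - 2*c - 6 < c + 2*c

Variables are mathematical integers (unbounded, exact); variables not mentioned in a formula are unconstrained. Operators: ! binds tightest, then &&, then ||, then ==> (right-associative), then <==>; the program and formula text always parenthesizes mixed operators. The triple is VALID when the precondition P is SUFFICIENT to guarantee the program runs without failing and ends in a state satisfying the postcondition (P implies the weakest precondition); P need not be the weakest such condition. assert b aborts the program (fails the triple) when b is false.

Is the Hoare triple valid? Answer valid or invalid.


Working backward. After the program, the postcondition e + c + 8 >= 0 && e - 7 < c + c - 4 must hold; in canonical form it is c + e >= -8 && e < 2*c + 3.
Before assert c - 2*c - 6 < c + 2*c: 4*c > -6 && c + e >= -8 && e < 2*c + 3
Before c := e + e - 6: 8*e > 18 && 3*e >= -2 && 3*e > 9
Before c := c + 1: 8*e > 18 && 3*e >= -2 && 3*e > 9
Before skip: 8*e > 18 && 3*e >= -2 && 3*e > 9
The weakest precondition is 8*e > 18 && 3*e >= -2 && 3*e > 9.
Check whether 8*e > 18 && 3*e >= -2 && 3*e > 12 implies it.
Every state satisfying the precondition satisfies the weakest precondition: the implication holds.
Answer: valid


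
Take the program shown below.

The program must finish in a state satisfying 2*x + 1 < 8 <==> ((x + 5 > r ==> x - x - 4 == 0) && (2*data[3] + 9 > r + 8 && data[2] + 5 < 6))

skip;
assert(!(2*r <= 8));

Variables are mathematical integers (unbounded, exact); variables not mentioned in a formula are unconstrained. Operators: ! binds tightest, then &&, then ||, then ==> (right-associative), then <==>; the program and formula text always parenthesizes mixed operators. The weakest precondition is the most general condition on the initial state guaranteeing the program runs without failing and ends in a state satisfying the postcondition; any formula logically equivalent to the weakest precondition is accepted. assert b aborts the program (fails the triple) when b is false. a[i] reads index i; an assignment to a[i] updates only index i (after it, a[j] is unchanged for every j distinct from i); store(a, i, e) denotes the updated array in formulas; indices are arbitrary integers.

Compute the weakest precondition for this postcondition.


Working backward. After the program, the postcondition 2*x + 1 < 8 <==> ((x + 5 > r ==> x - x - 4 == 0) && (2*data[3] + 9 > r + 8 && data[2] + 5 < 6)) must hold; in canonical form it is 2*x < 7 <==> ((!(x > r - 5)) && 2*data[3] > r - 1 && data[2] < 1).
Before assert !(2*r <= 8): (!(2*r <= 8)) && (2*x < 7 <==> ((!(x > r - 5)) && 2*data[3] > r - 1 && data[2] < 1))
Before skip: (!(2*r <= 8)) && (2*x < 7 <==> ((!(x > r - 5)) && 2*data[3] > r - 1 && data[2] < 1))
Answer: WP = (!(2*r <= 8)) && (2*x < 7 <==> ((!(x > r - 5)) && 2*data[3] > r - 1 && data[2] < 1))


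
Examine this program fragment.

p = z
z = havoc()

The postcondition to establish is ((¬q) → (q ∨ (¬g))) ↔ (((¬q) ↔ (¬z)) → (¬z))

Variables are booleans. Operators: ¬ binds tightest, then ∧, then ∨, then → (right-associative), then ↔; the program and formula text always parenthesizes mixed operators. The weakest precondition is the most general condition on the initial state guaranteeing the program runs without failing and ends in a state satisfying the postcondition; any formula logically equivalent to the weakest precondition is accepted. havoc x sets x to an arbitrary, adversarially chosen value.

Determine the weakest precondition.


Working backward. After the program, ((¬q) → (q ∨ (¬g))) ↔ (((¬q) ↔ (¬z)) → (¬z)) must hold.
Before havoc z: (((¬q) → (q ∨ (¬g))) ↔ (¬q)) ∧ ((¬q) → (q ∨ (¬g)))
Before p := z: (((¬q) → (q ∨ (¬g))) ↔ (¬q)) ∧ ((¬q) → (q ∨ (¬g)))
Answer: WP = (((¬q) → (q ∨ (¬g))) ↔ (¬q)) ∧ ((¬q) → (q ∨ (¬g)))


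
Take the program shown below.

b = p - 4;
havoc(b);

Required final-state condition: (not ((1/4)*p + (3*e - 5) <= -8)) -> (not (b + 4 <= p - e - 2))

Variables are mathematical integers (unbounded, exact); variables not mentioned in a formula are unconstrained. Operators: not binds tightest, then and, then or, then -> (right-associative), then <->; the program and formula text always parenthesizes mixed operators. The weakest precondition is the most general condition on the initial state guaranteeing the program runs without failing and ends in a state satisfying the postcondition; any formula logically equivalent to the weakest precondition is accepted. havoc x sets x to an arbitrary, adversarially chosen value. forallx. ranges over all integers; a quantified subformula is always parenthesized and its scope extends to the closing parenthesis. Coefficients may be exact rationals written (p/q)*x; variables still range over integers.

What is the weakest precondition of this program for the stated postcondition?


Working backward. After the program, the postcondition (not ((1/4)*p + (3*e - 5) <= -8)) -> (not (b + 4 <= p - e - 2)) must hold; in canonical form it is (not (3*e + (1/4)*p <= -3)) -> (not (b + e <= p - 6)).
Before havoc b: forall b_1. ((not (3*e + (1/4)*p <= -3)) -> (not (b_1 + e <= p - 6)))
Before b := p - 4: forall b_1. ((not (3*e + (1/4)*p <= -3)) -> (not (b_1 + e <= p - 6)))
Answer: WP = forall b_1. ((not (3*e + (1/4)*p <= -3)) -> (not (b_1 + e <= p - 6)))


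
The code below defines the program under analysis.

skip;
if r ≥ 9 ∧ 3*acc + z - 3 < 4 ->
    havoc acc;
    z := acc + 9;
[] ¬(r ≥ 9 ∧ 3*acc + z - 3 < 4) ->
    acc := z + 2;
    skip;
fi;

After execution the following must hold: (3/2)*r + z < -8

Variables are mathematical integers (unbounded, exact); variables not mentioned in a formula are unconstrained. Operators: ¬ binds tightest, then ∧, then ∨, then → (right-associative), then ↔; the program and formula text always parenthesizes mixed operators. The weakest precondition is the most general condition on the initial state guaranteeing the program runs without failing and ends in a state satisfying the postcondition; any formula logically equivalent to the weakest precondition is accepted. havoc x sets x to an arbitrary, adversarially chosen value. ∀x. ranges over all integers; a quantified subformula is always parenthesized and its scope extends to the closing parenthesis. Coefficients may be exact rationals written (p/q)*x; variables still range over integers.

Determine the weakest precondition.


Working backward. After the program, (3/2)*r + z < -8 must hold.
Then branch requires ∀acc_1. acc_1 + (3/2)*r < -17; else branch requires (3/2)*r + z < -8.
Before the if: ((r ≥ 9 ∧ 3*acc + z < 7) → (∀acc_1. acc_1 + (3/2)*r < -17)) ∧ ((¬(r ≥ 9 ∧ 3*acc + z < 7)) → (3/2)*r + z < -8)
Before skip: ((r ≥ 9 ∧ 3*acc + z < 7) → (∀acc_1. acc_1 + (3/2)*r < -17)) ∧ ((¬(r ≥ 9 ∧ 3*acc + z < 7)) → (3/2)*r + z < -8)
Answer: WP = ((r ≥ 9 ∧ 3*acc + z < 7) → (∀acc_1. acc_1 + (3/2)*r < -17)) ∧ ((¬(r ≥ 9 ∧ 3*acc + z < 7)) → (3/2)*r + z < -8)


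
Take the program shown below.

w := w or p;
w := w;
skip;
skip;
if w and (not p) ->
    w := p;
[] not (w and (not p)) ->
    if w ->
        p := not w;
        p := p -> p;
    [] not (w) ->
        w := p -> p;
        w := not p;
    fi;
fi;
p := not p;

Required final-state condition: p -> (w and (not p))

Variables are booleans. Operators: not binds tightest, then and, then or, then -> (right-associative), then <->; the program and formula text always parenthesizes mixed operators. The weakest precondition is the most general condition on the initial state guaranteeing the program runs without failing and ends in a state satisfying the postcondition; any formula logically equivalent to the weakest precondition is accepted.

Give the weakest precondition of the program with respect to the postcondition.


Working backward. After the program, p -> (w and (not p)) must hold.
Before p := not p: (not p) -> (w and p)
Then branch requires (not p) -> p; else branch requires (not w) -> p.
Before the if: ((w and (not p)) -> ((not p) -> p)) and ((not (w and (not p))) -> ((not w) -> p))
Before skip: ((w and (not p)) -> ((not p) -> p)) and ((not (w and (not p))) -> ((not w) -> p))
Before skip: ((w and (not p)) -> ((not p) -> p)) and ((not (w and (not p))) -> ((not w) -> p))
Before w := w: ((w and (not p)) -> ((not p) -> p)) and ((not (w and (not p))) -> ((not w) -> p))
Before w := w or p: (((w or p) and (not p)) -> ((not p) -> p)) and ((not ((w or p) and (not p))) -> ((not (w or p)) -> p))
Answer: WP = (((w or p) and (not p)) -> ((not p) -> p)) and ((not ((w or p) and (not p))) -> ((not (w or p)) -> p))


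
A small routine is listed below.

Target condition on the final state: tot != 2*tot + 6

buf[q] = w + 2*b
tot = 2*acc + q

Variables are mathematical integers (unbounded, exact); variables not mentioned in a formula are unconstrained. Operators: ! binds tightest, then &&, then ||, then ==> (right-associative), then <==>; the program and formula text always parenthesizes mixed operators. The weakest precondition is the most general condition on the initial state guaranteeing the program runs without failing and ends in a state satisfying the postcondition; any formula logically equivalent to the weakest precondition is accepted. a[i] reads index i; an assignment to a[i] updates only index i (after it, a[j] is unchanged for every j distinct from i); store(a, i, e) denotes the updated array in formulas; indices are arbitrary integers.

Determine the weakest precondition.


Working backward. After the program, the postcondition tot != 2*tot + 6 must hold; in canonical form it is tot != -6.
Before tot := 2*acc + q: 2*acc + q != -6
Before buf[q] := w + 2*b: 2*acc + q != -6
Answer: WP = 2*acc + q != -6


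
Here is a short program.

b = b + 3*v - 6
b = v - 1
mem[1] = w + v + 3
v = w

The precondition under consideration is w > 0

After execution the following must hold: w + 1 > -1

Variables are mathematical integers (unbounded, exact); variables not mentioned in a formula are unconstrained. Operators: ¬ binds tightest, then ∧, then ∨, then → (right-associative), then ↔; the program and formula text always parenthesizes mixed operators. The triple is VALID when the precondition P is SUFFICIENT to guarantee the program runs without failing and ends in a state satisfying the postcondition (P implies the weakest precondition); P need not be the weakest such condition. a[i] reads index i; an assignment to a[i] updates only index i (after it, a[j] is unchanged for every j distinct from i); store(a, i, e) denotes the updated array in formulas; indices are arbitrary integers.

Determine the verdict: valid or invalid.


Working backward. After the program, the postcondition w + 1 > -1 must hold; in canonical form it is w > -2.
Before v := w: w > -2
Before mem[1] := w + v + 3: w > -2
Before b := v - 1: w > -2
Before b := b + 3*v - 6: w > -2
The weakest precondition is w > -2.
Check whether w > 0 implies it.
Every state satisfying the precondition satisfies the weakest precondition: the implication holds.
Answer: valid


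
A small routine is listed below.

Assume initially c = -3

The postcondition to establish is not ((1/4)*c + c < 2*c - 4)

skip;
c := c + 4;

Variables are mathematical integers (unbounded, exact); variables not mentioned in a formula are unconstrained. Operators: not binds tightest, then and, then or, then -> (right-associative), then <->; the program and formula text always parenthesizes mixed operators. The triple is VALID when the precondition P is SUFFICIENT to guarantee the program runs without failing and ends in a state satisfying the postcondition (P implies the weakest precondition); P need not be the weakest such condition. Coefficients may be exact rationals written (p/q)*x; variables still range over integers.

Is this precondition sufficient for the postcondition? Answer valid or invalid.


Working backward. After the program, the postcondition not ((1/4)*c + c < 2*c - 4) must hold; in canonical form it is not ((3/4)*c > 4).
Before c := c + 4: not ((3/4)*c > 1)
Before skip: not ((3/4)*c > 1)
The weakest precondition is not ((3/4)*c > 1).
Check whether c = -3 implies it.
Every state satisfying the precondition satisfies the weakest precondition: the implication holds.
Answer: valid


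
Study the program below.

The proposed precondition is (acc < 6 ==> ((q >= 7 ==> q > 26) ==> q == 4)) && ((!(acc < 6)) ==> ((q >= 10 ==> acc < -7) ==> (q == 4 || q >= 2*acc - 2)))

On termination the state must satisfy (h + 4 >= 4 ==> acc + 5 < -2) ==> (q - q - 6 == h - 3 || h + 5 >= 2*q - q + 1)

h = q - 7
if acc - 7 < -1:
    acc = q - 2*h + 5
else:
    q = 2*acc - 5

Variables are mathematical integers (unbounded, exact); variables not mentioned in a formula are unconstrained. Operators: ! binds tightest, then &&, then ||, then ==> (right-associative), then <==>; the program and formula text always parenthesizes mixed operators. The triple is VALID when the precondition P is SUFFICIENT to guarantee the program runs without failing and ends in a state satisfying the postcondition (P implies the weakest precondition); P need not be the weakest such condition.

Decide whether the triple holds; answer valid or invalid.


Working backward. After the program, the postcondition (h + 4 >= 4 ==> acc + 5 < -2) ==> (q - q - 6 == h - 3 || h + 5 >= 2*q - q + 1) must hold; in canonical form it is (h >= 0 ==> acc < -7) ==> (h == -3 || h >= q - 4).
Then branch requires (h >= 0 ==> q < 2*h - 12) ==> (h == -3 || h >= q - 4); else branch requires (h >= 0 ==> acc < -7) ==> (h == -3 || h >= 2*acc - 9).
Before the if: (acc < 6 ==> ((h >= 0 ==> q < 2*h - 12) ==> (h == -3 || h >= q - 4))) && ((!(acc < 6)) ==> ((h >= 0 ==> acc < -7) ==> (h == -3 || h >= 2*acc - 9)))
Before h := q - 7: (acc < 6 ==> ((q >= 7 ==> q > 26) ==> q == 4)) && ((!(acc < 6)) ==> ((q >= 7 ==> acc < -7) ==> (q == 4 || q >= 2*acc - 2)))
The weakest precondition is (acc < 6 ==> ((q >= 7 ==> q > 26) ==> q == 4)) && ((!(acc < 6)) ==> ((q >= 7 ==> acc < -7) ==> (q == 4 || q >= 2*acc - 2))).
Check whether (acc < 6 ==> ((q >= 7 ==> q > 26) ==> q == 4)) && ((!(acc < 6)) ==> ((q >= 10 ==> acc < -7) ==> (q == 4 || q >= 2*acc - 2))) implies it.
Every state satisfying the precondition satisfies the weakest precondition: the implication holds.
Answer: valid


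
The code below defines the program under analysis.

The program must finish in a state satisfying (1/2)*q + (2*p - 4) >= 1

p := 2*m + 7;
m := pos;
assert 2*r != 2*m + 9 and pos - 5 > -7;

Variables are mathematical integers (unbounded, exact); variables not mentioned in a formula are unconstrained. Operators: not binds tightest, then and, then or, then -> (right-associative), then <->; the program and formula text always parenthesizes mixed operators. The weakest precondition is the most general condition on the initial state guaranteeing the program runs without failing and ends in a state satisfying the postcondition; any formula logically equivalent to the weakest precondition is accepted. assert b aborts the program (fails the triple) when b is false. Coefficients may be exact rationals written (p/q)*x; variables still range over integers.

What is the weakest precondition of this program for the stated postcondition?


Working backward. After the program, the postcondition (1/2)*q + (2*p - 4) >= 1 must hold; in canonical form it is 2*p + (1/2)*q >= 5.
Before assert 2*r != 2*m + 9 and pos - 5 > -7: 2*r != 2*m + 9 and pos > -2 and 2*p + (1/2)*q >= 5
Before m := pos: 2*r != 2*pos + 9 and pos > -2 and 2*p + (1/2)*q >= 5
Before p := 2*m + 7: 2*r != 2*pos + 9 and pos > -2 and 4*m + (1/2)*q >= -9
Answer: WP = 2*r != 2*pos + 9 and pos > -2 and 4*m + (1/2)*q >= -9


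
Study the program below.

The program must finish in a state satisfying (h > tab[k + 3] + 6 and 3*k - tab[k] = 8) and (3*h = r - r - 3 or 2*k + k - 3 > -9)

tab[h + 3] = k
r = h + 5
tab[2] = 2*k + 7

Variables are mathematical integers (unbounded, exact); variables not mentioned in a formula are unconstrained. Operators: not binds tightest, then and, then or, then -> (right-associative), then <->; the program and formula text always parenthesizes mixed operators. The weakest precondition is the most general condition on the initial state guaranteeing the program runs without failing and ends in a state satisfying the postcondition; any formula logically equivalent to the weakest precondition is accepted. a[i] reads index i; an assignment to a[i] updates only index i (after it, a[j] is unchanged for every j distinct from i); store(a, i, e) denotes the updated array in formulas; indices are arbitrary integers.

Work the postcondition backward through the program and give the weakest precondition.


Working backward. After the program, the postcondition (h > tab[k + 3] + 6 and 3*k - tab[k] = 8) and (3*h = r - r - 3 or 2*k + k - 3 > -9) must hold; in canonical form it is h > tab[k + 3] + 6 and 3*k = tab[k] + 8 and (3*h = -3 or 3*k > -6).
Before tab[2] := 2*k + 7: h > store(tab, 2, 2*k + 7)[k + 3] + 6 and 3*k = store(tab, 2, 2*k + 7)[k] + 8 and (3*h = -3 or 3*k > -6)
Before r := h + 5: h > store(tab, 2, 2*k + 7)[k + 3] + 6 and 3*k = store(tab, 2, 2*k + 7)[k] + 8 and (3*h = -3 or 3*k > -6)
Before tab[h + 3] := k: h > store(store(tab, h + 3, k), 2, 2*k + 7)[k + 3] + 6 and 3*k = store(store(tab, h + 3, k), 2, 2*k + 7)[k] + 8 and (3*h = -3 or 3*k > -6)
Answer: WP = h > store(store(tab, h + 3, k), 2, 2*k + 7)[k + 3] + 6 and 3*k = store(store(tab, h + 3, k), 2, 2*k + 7)[k] + 8 and (3*h = -3 or 3*k > -6)


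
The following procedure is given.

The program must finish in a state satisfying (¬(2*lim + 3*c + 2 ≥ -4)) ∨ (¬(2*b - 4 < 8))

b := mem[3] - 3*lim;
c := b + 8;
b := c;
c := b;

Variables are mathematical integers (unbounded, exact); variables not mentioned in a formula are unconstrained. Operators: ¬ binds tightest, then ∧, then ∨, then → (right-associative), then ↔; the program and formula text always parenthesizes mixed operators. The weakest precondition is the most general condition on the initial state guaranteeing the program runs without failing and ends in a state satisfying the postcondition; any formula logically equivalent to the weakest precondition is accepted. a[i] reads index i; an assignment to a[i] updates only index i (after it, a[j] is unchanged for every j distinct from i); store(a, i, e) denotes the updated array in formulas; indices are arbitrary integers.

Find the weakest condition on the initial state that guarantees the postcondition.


Working backward. After the program, the postcondition (¬(2*lim + 3*c + 2 ≥ -4)) ∨ (¬(2*b - 4 < 8)) must hold; in canonical form it is (¬(3*c + 2*lim ≥ -6)) ∨ (¬(2*b < 12)).
Before c := b: (¬(3*b + 2*lim ≥ -6)) ∨ (¬(2*b < 12))
Before b := c: (¬(3*c + 2*lim ≥ -6)) ∨ (¬(2*c < 12))
Before c := b + 8: (¬(3*b + 2*lim ≥ -30)) ∨ (¬(2*b < -4))
Before b := mem[3] - 3*lim: (¬(3*mem[3] ≥ 7*lim - 30)) ∨ (¬(2*mem[3] < 6*lim - 4))
Answer: WP = (¬(3*mem[3] ≥ 7*lim - 30)) ∨ (¬(2*mem[3] < 6*lim - 4))
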